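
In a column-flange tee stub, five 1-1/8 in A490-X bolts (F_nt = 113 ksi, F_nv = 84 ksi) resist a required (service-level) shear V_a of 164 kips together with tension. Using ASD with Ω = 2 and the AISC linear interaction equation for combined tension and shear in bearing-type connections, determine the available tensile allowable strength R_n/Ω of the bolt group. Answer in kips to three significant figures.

144 kips

A_b = π·1.125²/4 = 0.994 in²; f_rv = 164 / (5 × 0.994) = 33 ksi.
F'_nt = 1.3 F_nt − (Ω F_nt / F_nv) f_rv = 1.3·113 − (2·113/84)·33 = 58.12 ksi, capped at F_nt → F'_nt = 58.12 ksi.
R_n = F'_nt · A_b · n = 58.12 × 0.994 × 5 = 288.9 kips.
Allowable strength R_n/Ω = 288.9 / 2 = 144 kips.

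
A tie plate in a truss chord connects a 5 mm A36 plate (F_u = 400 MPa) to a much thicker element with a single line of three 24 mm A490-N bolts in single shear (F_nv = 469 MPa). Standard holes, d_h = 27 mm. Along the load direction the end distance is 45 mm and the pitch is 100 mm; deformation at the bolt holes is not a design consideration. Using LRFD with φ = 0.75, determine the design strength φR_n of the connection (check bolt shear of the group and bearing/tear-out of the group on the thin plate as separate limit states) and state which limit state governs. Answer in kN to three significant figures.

Bolt shear: A_b = π·24²/4 = 452.4 mm²; R_n = 469 × 452.4 × 3 × 1 / 1000 = 636.5 kN → 0.75 × 636.5 = 477 kN.
Bearing (1.5 l_c t F_u ≤ 3.0 d t F_u): upper limit = 3.0·24·5·400 / 1000 = 144 kN.
  Edge l_c = 45 − 27/2 = 31.5 → r_n = 94.5 kN; interior l_c = 100 − 27 = 73 → r_n = 144 kN.
  R_n,bearing = 1·94.5 + 2·144 = 382.5 kN → 0.75 × 382.5 = 287 kN.
Bearing governs: 287 kN.

287 kN (bearing governs)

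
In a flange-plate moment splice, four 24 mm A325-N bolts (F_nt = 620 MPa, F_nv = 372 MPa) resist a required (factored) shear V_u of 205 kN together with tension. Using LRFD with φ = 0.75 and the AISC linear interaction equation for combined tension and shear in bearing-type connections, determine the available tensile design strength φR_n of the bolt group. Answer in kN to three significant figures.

A_b = π·24²/4 = 452.4 mm²; f_rv = 205 × 1000 / (4 × 452.4) = 113.3 MPa.
F'_nt = 1.3 F_nt − (F_nt / φF_nv) f_rv = 1.3·620 − (620/(0.75·372))·113.3 = 554.3 MPa, capped at F_nt → F'_nt = 554.3 MPa.
R_n = F'_nt · A_b · n = 554.3 × 452.4 × 4 / 1000 = 1003 kN.
Design strength φR_n = 0.75 × 1003 = 752 kN.

752 kN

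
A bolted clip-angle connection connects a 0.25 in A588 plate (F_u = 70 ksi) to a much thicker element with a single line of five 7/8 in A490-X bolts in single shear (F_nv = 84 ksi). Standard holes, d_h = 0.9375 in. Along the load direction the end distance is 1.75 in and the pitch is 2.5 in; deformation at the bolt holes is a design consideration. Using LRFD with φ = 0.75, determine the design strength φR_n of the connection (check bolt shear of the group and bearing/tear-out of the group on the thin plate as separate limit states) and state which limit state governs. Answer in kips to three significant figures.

119 kips (bearing governs)

Bolt shear: A_b = π·0.875²/4 = 0.6013 in²; R_n = 84 × 0.6013 × 5 × 1 = 252.6 kips → 0.75 × 252.6 = 189 kips.
Bearing (1.2 l_c t F_u ≤ 2.4 d t F_u): upper limit = 2.4·0.875·0.25·70 = 36.75 kips.
  Edge l_c = 1.75 − 0.9375/2 = 1.281 → r_n = 26.91 kips; interior l_c = 2.5 − 0.9375 = 1.562 → r_n = 32.81 kips.
  R_n,bearing = 1·26.91 + 4·32.81 = 158.2 kips → 0.75 × 158.2 = 119 kips.
Bearing governs: 119 kips.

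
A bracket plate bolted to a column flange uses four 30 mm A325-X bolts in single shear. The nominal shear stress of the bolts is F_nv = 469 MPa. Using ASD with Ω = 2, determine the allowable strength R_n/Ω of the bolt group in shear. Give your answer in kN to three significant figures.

A_b = π × 30² / 4 = 706.9 mm².
R_n = F_nv · A_b · n · n_s = 469 × 706.9 × 4 × 1 / 1000 = 1326 kN.
Allowable strength R_n/Ω = 1326 / 2 = 663 kN.

663 kN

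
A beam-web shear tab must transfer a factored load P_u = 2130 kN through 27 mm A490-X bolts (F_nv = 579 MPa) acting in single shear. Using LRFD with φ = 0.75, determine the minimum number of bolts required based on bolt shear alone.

A_b = π·27²/4 = 572.6 mm².
Per-bolt design strength φR_n = 0.75 × 579 × 572.6 × 1 / 1000 = 248.6 kN.
n ≥ 2130 / 248.6 = 8.567 → use 9 bolts.

9 bolts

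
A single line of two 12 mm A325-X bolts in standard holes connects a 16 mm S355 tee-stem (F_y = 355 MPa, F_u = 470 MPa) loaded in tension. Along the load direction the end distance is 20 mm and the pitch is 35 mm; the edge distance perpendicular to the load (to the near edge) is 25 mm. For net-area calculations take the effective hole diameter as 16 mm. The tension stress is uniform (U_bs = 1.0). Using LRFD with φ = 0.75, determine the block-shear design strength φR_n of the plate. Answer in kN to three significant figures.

Shear plane L_v = 20 + 1·35 = 55 mm; A_gv = 55 × 16 = 880 mm².
A_nv = (55 − 1.5·16) × 16 = 496 mm².
A_nt = (25 − 0.5·16) × 16 = 272 mm².
0.6 F_u A_nv = 139.9 kN; 0.6 F_y A_gv = 187.4 kN → shear rupture governs the shear term.
R_n = 139.9 + 1.0 × 470 × 272 / 1000 = 267.7 kN.
Design strength φR_n = 0.75 × 267.7 = 201 kN.

201 kN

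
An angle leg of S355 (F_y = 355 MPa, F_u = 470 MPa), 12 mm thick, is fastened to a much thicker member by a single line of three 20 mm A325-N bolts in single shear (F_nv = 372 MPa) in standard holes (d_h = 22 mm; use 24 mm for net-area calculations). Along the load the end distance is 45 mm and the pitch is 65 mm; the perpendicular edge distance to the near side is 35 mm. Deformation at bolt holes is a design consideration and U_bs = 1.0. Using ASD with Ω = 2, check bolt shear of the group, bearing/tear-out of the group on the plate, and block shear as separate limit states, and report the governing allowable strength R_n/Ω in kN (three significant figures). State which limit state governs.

Bolt shear: A_b = π·20²/4 = 314.2 mm²; R_n = 372 × 314.2 × 3 × 1 / 1000 = 350.6 kN → 350.6 / 2 = 175 kN.
Bearing: edge l_c = 34, r_n = 230.1 kN; interior l_c = 43, r_n = 270.7 kN; R_n = 230.1 + 2·270.7 = 771.6 kN → 386 kN.
Block shear: A_gv = 2100, A_nv = 1380, A_nt = 276 mm²; R_n = min(0.6F_uA_nv, 0.6F_yA_gv) + U_bs·F_u·A_nt = 518.9 kN → 259 kN.
Bolt shear governs: 175 kN.

175 kN (bolt shear governs)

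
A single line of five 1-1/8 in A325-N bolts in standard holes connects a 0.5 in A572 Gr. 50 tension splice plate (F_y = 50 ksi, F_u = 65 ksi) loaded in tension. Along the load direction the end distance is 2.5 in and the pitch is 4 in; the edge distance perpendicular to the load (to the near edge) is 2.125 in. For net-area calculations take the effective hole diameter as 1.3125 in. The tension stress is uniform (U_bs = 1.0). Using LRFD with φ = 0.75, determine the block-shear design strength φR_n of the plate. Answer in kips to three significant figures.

Shear plane L_v = 2.5 + 4·4 = 18.5 in; A_gv = 18.5 × 0.5 = 9.25 in².
A_nv = (18.5 − 4.5·1.3125) × 0.5 = 6.297 in².
A_nt = (2.125 − 0.5·1.3125) × 0.5 = 0.7344 in².
0.6 F_u A_nv = 245.6 kips; 0.6 F_y A_gv = 277.5 kips → shear rupture governs the shear term.
R_n = 245.6 + 1.0 × 65 × 0.7344 = 293.3 kips.
Design strength φR_n = 0.75 × 293.3 = 220 kips.

220 kips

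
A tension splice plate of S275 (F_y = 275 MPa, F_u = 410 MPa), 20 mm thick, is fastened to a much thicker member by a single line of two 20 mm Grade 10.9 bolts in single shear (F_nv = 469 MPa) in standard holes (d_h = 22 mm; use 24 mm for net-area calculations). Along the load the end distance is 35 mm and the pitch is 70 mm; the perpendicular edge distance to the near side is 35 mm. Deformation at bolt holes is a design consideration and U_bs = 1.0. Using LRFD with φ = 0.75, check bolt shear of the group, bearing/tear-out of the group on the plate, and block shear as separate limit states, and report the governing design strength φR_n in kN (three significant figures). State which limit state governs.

221 kN (bolt shear governs)

Bolt shear: A_b = π·20²/4 = 314.2 mm²; R_n = 469 × 314.2 × 2 × 1 / 1000 = 294.7 kN → 0.75 × 294.7 = 221 kN.
Bearing: edge l_c = 24, r_n = 236.2 kN; interior l_c = 48, r_n = 393.6 kN; R_n = 236.2 + 1·393.6 = 629.8 kN → 472 kN.
Block shear: A_gv = 2100, A_nv = 1380, A_nt = 460 mm²; R_n = min(0.6F_uA_nv, 0.6F_yA_gv) + U_bs·F_u·A_nt = 528.1 kN → 396 kN.
Bolt shear governs: 221 kN.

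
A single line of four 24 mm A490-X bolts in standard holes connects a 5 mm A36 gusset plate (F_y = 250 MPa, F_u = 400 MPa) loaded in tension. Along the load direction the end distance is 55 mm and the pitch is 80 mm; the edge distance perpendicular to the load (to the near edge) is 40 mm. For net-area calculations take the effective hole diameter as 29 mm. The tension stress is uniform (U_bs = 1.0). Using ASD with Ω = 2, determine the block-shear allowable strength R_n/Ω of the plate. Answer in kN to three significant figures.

136 kN

Shear plane L_v = 55 + 3·80 = 295 mm; A_gv = 295 × 5 = 1475 mm².
A_nv = (295 − 3.5·29) × 5 = 967.5 mm².
A_nt = (40 − 0.5·29) × 5 = 127.5 mm².
0.6 F_u A_nv = 232.2 kN; 0.6 F_y A_gv = 221.2 kN → shear yielding governs the shear term.
R_n = 221.2 + 1.0 × 400 × 127.5 / 1000 = 272.2 kN.
Allowable strength R_n/Ω = 272.2 / 2 = 136 kN.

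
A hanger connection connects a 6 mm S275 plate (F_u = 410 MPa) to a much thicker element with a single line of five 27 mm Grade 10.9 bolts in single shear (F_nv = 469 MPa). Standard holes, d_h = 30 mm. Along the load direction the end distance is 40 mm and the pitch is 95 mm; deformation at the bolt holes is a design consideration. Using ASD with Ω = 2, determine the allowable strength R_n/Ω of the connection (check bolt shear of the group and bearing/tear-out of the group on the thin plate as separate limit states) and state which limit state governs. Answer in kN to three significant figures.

356 kN (bearing governs)

Bolt shear: A_b = π·27²/4 = 572.6 mm²; R_n = 469 × 572.6 × 5 × 1 / 1000 = 1343 kN → 1343 / 2 = 671 kN.
Bearing (1.2 l_c t F_u ≤ 2.4 d t F_u): upper limit = 2.4·27·6·410 / 1000 = 159.4 kN.
  Edge l_c = 40 − 30/2 = 25 → r_n = 73.8 kN; interior l_c = 95 − 30 = 65 → r_n = 159.4 kN.
  R_n,bearing = 1·73.8 + 4·159.4 = 711.4 kN → 711.4 / 2 = 356 kN.
Bearing governs: 356 kN.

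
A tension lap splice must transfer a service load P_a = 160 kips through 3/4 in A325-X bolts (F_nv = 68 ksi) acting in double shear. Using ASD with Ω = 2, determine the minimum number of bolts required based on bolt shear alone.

6 bolts

A_b = π·0.75²/4 = 0.4418 in².
Per-bolt allowable strength R_n/Ω = 68 × 0.4418 × 2 / 2 = 30.04 kips.
n ≥ 160 / 30.04 = 5.326 → use 6 bolts.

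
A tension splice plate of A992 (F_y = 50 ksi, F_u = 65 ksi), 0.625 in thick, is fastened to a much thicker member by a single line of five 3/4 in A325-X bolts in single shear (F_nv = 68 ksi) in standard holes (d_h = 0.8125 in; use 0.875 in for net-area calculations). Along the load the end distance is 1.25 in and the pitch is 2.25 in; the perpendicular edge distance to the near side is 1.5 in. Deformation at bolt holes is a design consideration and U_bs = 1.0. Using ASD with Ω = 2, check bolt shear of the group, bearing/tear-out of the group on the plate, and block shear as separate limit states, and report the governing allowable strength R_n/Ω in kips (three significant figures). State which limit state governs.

Bolt shear: A_b = π·0.75²/4 = 0.4418 in²; R_n = 68 × 0.4418 × 5 × 1 = 150.2 kips → 150.2 / 2 = 75.1 kips.
Bearing: edge l_c = 0.8438, r_n = 41.13 kips; interior l_c = 1.438, r_n = 70.08 kips; R_n = 41.13 + 4·70.08 = 321.4 kips → 161 kips.
Block shear: A_gv = 6.406, A_nv = 3.945, A_nt = 0.6641 in²; R_n = min(0.6F_uA_nv, 0.6F_yA_gv) + U_bs·F_u·A_nt = 197 kips → 98.5 kips.
Bolt shear governs: 75.1 kips.

75.1 kips (bolt shear governs)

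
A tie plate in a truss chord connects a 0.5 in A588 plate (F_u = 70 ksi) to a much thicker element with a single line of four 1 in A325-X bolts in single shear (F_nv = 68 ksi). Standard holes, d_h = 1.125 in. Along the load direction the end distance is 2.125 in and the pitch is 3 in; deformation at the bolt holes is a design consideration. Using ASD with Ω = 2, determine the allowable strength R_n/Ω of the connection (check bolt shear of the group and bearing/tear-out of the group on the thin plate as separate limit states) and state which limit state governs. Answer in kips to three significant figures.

Bolt shear: A_b = π·1²/4 = 0.7854 in²; R_n = 68 × 0.7854 × 4 × 1 = 213.6 kips → 213.6 / 2 = 107 kips.
Bearing (1.2 l_c t F_u ≤ 2.4 d t F_u): upper limit = 2.4·1·0.5·70 = 84 kips.
  Edge l_c = 2.125 − 1.125/2 = 1.562 → r_n = 65.62 kips; interior l_c = 3 − 1.125 = 1.875 → r_n = 78.75 kips.
  R_n,bearing = 1·65.62 + 3·78.75 = 301.9 kips → 301.9 / 2 = 151 kips.
Bolt shear governs: 107 kips.

107 kips (bolt shear governs)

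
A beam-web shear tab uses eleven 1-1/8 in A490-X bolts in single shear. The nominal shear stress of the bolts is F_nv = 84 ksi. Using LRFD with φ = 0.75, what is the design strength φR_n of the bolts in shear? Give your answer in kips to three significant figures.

A_b = π × 1.125² / 4 = 0.994 in².
R_n = F_nv · A_b · n · n_s = 84 × 0.994 × 11 × 1 = 918.5 kips.
Design strength φR_n = 0.75 × 918.5 = 689 kips.

689 kips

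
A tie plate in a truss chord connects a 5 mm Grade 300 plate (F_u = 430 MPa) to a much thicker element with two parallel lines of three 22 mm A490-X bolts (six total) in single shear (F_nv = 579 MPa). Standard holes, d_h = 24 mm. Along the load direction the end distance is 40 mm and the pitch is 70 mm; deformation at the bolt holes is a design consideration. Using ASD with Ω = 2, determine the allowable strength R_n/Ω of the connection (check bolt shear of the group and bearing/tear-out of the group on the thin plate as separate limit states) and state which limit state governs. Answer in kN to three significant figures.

Bolt shear: A_b = π·22²/4 = 380.1 mm²; R_n = 579 × 380.1 × 6 × 1 / 1000 = 1321 kN → 1321 / 2 = 660 kN.
Bearing (1.2 l_c t F_u ≤ 2.4 d t F_u): upper limit = 2.4·22·5·430 / 1000 = 113.5 kN.
  Edge l_c = 40 − 24/2 = 28 → r_n = 72.24 kN; interior l_c = 70 − 24 = 46 → r_n = 113.5 kN.
  R_n,bearing = 2·72.24 + 4·113.5 = 598.6 kN → 598.6 / 2 = 299 kN.
Bearing governs: 299 kN.

299 kN (bearing governs)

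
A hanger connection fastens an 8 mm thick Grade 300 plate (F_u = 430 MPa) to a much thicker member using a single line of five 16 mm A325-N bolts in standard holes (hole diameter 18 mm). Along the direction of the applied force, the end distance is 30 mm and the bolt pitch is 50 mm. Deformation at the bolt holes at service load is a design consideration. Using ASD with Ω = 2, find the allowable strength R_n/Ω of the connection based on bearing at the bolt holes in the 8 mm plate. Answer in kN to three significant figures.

308 kN

Per bolt r_n = 1.2 l_c t F_u ≤ 2.4 d t F_u; upper limit = 2.4 × 16 × 8 × 430 / 1000 = 132.1 kN.
Edge bolt: l_c = 30 − 18/2 = 21 mm → 1.2 × 21 × 8 × 430 / 1000 = 86.69 → r_n = 86.69 kN.
Interior bolts: l_c = 50 − 18 = 32 mm → 1.2 × 32 × 8 × 430 / 1000 = 132.1 → r_n = 132.1 kN.
R_n = 1 × 86.69 + 4 × 132.1 = 615.1 kN.
Allowable strength R_n/Ω = 615.1 / 2 = 308 kN.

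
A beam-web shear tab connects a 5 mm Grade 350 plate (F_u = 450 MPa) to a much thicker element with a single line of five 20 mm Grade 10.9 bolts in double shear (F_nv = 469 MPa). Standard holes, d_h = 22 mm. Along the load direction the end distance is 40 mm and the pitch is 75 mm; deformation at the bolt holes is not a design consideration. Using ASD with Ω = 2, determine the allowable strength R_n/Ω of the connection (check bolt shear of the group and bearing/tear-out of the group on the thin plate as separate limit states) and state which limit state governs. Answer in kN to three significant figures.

Bolt shear: A_b = π·20²/4 = 314.2 mm²; R_n = 469 × 314.2 × 5 × 2 / 1000 = 1473 kN → 1473 / 2 = 737 kN.
Bearing (1.5 l_c t F_u ≤ 3.0 d t F_u): upper limit = 3.0·20·5·450 / 1000 = 135 kN.
  Edge l_c = 40 − 22/2 = 29 → r_n = 97.88 kN; interior l_c = 75 − 22 = 53 → r_n = 135 kN.
  R_n,bearing = 1·97.88 + 4·135 = 637.9 kN → 637.9 / 2 = 319 kN.
Bearing governs: 319 kN.

319 kN (bearing governs)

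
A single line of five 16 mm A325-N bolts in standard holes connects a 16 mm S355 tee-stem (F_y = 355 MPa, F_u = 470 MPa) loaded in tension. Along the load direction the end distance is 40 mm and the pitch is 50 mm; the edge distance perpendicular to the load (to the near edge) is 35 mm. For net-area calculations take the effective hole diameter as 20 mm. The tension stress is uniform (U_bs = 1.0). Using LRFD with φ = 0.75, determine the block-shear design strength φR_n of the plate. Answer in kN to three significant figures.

Shear plane L_v = 40 + 4·50 = 240 mm; A_gv = 240 × 16 = 3840 mm².
A_nv = (240 − 4.5·20) × 16 = 2400 mm².
A_nt = (35 − 0.5·20) × 16 = 400 mm².
0.6 F_u A_nv = 676.8 kN; 0.6 F_y A_gv = 817.9 kN → shear rupture governs the shear term.
R_n = 676.8 + 1.0 × 470 × 400 / 1000 = 864.8 kN.
Design strength φR_n = 0.75 × 864.8 = 649 kN.

649 kN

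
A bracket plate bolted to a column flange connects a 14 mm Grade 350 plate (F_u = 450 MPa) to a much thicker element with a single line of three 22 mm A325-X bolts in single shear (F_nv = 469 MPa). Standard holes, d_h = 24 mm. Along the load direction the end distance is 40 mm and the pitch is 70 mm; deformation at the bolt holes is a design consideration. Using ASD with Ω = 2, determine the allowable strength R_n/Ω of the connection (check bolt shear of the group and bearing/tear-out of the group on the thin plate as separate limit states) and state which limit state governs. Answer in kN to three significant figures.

Bolt shear: A_b = π·22²/4 = 380.1 mm²; R_n = 469 × 380.1 × 3 × 1 / 1000 = 534.8 kN → 534.8 / 2 = 267 kN.
Bearing (1.2 l_c t F_u ≤ 2.4 d t F_u): upper limit = 2.4·22·14·450 / 1000 = 332.6 kN.
  Edge l_c = 40 − 24/2 = 28 → r_n = 211.7 kN; interior l_c = 70 − 24 = 46 → r_n = 332.6 kN.
  R_n,bearing = 1·211.7 + 2·332.6 = 877 kN → 877 / 2 = 438 kN.
Bolt shear governs: 267 kN.

267 kN (bolt shear governs)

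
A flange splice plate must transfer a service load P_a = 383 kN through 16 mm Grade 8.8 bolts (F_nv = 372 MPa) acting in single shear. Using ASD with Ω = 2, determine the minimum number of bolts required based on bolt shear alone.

11 bolts

A_b = π·16²/4 = 201.1 mm².
Per-bolt allowable strength R_n/Ω = 372 × 201.1 × 1 / 1000 / 2 = 37.4 kN.
n ≥ 383 / 37.4 = 10.24 → use 11 bolts.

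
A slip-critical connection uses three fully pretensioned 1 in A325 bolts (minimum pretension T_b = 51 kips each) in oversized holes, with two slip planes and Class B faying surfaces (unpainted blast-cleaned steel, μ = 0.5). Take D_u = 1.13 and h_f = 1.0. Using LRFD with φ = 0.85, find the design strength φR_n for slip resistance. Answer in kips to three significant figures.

147 kips

R_n = μ · D_u · h_f · T_b · n_s · n_b = 0.5 × 1.13 × 1.0 × 51 × 2 × 3 = 172.9 kips.
Design strength φR_n = 0.85 × 172.9 = 147 kips.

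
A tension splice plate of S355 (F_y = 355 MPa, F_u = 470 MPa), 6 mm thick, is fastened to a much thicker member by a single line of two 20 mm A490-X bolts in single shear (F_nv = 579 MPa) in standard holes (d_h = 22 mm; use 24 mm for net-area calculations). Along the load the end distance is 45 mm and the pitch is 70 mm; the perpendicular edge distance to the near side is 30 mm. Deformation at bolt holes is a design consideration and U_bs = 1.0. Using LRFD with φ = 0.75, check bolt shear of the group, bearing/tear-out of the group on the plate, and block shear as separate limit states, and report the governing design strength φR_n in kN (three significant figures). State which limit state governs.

138 kN (block shear governs)

Bolt shear: A_b = π·20²/4 = 314.2 mm²; R_n = 579 × 314.2 × 2 × 1 / 1000 = 363.8 kN → 0.75 × 363.8 = 273 kN.
Bearing: edge l_c = 34, r_n = 115.1 kN; interior l_c = 48, r_n = 135.4 kN; R_n = 115.1 + 1·135.4 = 250.4 kN → 188 kN.
Block shear: A_gv = 690, A_nv = 474, A_nt = 108 mm²; R_n = min(0.6F_uA_nv, 0.6F_yA_gv) + U_bs·F_u·A_nt = 184.4 kN → 138 kN.
Block shear governs: 138 kN.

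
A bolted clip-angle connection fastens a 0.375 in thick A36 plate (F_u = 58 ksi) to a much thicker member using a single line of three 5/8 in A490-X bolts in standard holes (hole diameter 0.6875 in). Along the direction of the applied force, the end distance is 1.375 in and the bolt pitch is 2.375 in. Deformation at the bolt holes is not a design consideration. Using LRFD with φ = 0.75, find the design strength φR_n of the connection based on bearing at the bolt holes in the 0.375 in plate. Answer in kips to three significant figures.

Per bolt r_n = 1.5 l_c t F_u ≤ 3.0 d t F_u; upper limit = 3.0 × 0.625 × 0.375 × 58 = 40.78 kips.
Edge bolt: l_c = 1.375 − 0.6875/2 = 1.031 in → 1.5 × 1.031 × 0.375 × 58 = 33.64 → r_n = 33.64 kips.
Interior bolts: l_c = 2.375 − 0.6875 = 1.688 in → 1.5 × 1.688 × 0.375 × 58 = 55.05 → r_n = 40.78 kips.
R_n = 1 × 33.64 + 2 × 40.78 = 115.2 kips.
Design strength φR_n = 0.75 × 115.2 = 86.4 kips.

86.4 kips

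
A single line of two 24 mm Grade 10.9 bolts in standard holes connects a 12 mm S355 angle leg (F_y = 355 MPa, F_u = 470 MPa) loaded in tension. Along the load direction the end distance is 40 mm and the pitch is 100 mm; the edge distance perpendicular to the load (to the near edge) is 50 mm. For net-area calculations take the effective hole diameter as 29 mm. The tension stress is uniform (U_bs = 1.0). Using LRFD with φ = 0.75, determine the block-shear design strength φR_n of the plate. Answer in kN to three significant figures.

395 kN

Shear plane L_v = 40 + 1·100 = 140 mm; A_gv = 140 × 12 = 1680 mm².
A_nv = (140 − 1.5·29) × 12 = 1158 mm².
A_nt = (50 − 0.5·29) × 12 = 426 mm².
0.6 F_u A_nv = 326.6 kN; 0.6 F_y A_gv = 357.8 kN → shear rupture governs the shear term.
R_n = 326.6 + 1.0 × 470 × 426 / 1000 = 526.8 kN.
Design strength φR_n = 0.75 × 526.8 = 395 kN.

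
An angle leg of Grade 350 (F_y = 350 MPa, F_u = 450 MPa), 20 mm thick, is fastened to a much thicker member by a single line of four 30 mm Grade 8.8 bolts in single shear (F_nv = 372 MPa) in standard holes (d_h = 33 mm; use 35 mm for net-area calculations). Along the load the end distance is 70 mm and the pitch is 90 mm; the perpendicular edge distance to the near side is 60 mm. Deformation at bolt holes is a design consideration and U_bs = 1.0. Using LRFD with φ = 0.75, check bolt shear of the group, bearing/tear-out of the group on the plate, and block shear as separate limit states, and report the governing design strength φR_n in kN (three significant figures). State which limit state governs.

789 kN (bolt shear governs)

Bolt shear: A_b = π·30²/4 = 706.9 mm²; R_n = 372 × 706.9 × 4 × 1 / 1000 = 1052 kN → 0.75 × 1052 = 789 kN.
Bearing: edge l_c = 53.5, r_n = 577.8 kN; interior l_c = 57, r_n = 615.6 kN; R_n = 577.8 + 3·615.6 = 2425 kN → 1820 kN.
Block shear: A_gv = 6800, A_nv = 4350, A_nt = 850 mm²; R_n = min(0.6F_uA_nv, 0.6F_yA_gv) + U_bs·F_u·A_nt = 1557 kN → 1170 kN.
Bolt shear governs: 789 kN.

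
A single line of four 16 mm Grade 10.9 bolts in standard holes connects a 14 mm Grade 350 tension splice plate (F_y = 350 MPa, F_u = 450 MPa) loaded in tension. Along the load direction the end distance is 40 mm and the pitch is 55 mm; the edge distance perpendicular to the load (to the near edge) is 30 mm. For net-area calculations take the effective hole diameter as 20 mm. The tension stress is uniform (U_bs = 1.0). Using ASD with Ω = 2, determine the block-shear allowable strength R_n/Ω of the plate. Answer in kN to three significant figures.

318 kN

Shear plane L_v = 40 + 3·55 = 205 mm; A_gv = 205 × 14 = 2870 mm².
A_nv = (205 − 3.5·20) × 14 = 1890 mm².
A_nt = (30 − 0.5·20) × 14 = 280 mm².
0.6 F_u A_nv = 510.3 kN; 0.6 F_y A_gv = 602.7 kN → shear rupture governs the shear term.
R_n = 510.3 + 1.0 × 450 × 280 / 1000 = 636.3 kN.
Allowable strength R_n/Ω = 636.3 / 2 = 318 kN.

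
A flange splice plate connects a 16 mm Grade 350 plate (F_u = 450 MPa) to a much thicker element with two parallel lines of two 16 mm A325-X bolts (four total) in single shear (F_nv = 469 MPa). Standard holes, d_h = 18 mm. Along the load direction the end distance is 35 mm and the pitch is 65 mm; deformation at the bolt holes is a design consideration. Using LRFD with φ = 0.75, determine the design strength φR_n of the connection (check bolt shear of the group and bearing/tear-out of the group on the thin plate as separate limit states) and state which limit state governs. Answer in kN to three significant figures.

Bolt shear: A_b = π·16²/4 = 201.1 mm²; R_n = 469 × 201.1 × 4 × 1 / 1000 = 377.2 kN → 0.75 × 377.2 = 283 kN.
Bearing (1.2 l_c t F_u ≤ 2.4 d t F_u): upper limit = 2.4·16·16·450 / 1000 = 276.5 kN.
  Edge l_c = 35 − 18/2 = 26 → r_n = 224.6 kN; interior l_c = 65 − 18 = 47 → r_n = 276.5 kN.
  R_n,bearing = 2·224.6 + 2·276.5 = 1002 kN → 0.75 × 1002 = 752 kN.
Bolt shear governs: 283 kN.

283 kN (bolt shear governs)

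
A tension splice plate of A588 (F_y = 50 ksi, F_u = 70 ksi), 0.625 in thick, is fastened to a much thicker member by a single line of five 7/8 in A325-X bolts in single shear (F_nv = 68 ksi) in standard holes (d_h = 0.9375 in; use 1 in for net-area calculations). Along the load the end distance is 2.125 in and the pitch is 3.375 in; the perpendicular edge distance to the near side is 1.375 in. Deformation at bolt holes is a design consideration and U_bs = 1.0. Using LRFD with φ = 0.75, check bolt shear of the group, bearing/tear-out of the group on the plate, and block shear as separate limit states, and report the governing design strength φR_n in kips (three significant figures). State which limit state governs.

153 kips (bolt shear governs)

Bolt shear: A_b = π·0.875²/4 = 0.6013 in²; R_n = 68 × 0.6013 × 5 × 1 = 204.4 kips → 0.75 × 204.4 = 153 kips.
Bearing: edge l_c = 1.656, r_n = 86.95 kips; interior l_c = 2.438, r_n = 91.88 kips; R_n = 86.95 + 4·91.88 = 454.5 kips → 341 kips.
Block shear: A_gv = 9.766, A_nv = 6.953, A_nt = 0.5469 in²; R_n = min(0.6F_uA_nv, 0.6F_yA_gv) + U_bs·F_u·A_nt = 330.3 kips → 248 kips.
Bolt shear governs: 153 kips.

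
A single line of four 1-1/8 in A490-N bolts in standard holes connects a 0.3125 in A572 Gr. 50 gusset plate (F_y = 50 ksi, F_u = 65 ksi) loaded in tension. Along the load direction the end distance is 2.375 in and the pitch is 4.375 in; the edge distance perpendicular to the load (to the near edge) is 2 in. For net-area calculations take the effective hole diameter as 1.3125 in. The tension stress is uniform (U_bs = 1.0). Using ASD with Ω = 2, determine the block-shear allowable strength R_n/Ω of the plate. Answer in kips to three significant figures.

80.1 kips

Shear plane L_v = 2.375 + 3·4.375 = 15.5 in; A_gv = 15.5 × 0.3125 = 4.844 in².
A_nv = (15.5 − 3.5·1.3125) × 0.3125 = 3.408 in².
A_nt = (2 − 0.5·1.3125) × 0.3125 = 0.4199 in².
0.6 F_u A_nv = 132.9 kips; 0.6 F_y A_gv = 145.3 kips → shear rupture governs the shear term.
R_n = 132.9 + 1.0 × 65 × 0.4199 = 160.2 kips.
Allowable strength R_n/Ω = 160.2 / 2 = 80.1 kips.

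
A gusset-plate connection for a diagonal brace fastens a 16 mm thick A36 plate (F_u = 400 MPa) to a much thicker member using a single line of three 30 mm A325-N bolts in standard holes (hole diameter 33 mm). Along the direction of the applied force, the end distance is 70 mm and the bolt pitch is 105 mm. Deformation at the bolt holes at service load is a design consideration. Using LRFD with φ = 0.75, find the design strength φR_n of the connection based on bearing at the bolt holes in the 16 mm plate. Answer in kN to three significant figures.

Per bolt r_n = 1.2 l_c t F_u ≤ 2.4 d t F_u; upper limit = 2.4 × 30 × 16 × 400 / 1000 = 460.8 kN.
Edge bolt: l_c = 70 − 33/2 = 53.5 mm → 1.2 × 53.5 × 16 × 400 / 1000 = 410.9 → r_n = 410.9 kN.
Interior bolts: l_c = 105 − 33 = 72 mm → 1.2 × 72 × 16 × 400 / 1000 = 553 → r_n = 460.8 kN.
R_n = 1 × 410.9 + 2 × 460.8 = 1332 kN.
Design strength φR_n = 0.75 × 1332 = 999 kN.

999 kN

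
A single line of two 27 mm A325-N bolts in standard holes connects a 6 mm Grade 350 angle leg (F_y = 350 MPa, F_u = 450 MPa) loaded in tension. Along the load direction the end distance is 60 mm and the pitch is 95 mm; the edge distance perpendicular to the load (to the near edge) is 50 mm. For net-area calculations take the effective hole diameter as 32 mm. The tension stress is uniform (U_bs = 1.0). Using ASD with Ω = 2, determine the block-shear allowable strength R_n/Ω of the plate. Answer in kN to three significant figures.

133 kN

Shear plane L_v = 60 + 1·95 = 155 mm; A_gv = 155 × 6 = 930 mm².
A_nv = (155 − 1.5·32) × 6 = 642 mm².
A_nt = (50 − 0.5·32) × 6 = 204 mm².
0.6 F_u A_nv = 173.3 kN; 0.6 F_y A_gv = 195.3 kN → shear rupture governs the shear term.
R_n = 173.3 + 1.0 × 450 × 204 / 1000 = 265.1 kN.
Allowable strength R_n/Ω = 265.1 / 2 = 133 kN.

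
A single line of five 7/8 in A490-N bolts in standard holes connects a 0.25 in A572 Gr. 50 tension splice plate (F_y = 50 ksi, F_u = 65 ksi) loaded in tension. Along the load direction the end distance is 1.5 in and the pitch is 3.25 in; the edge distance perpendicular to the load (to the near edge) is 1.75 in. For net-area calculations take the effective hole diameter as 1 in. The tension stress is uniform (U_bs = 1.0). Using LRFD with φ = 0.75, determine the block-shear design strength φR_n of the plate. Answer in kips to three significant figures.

88.4 kips

Shear plane L_v = 1.5 + 4·3.25 = 14.5 in; A_gv = 14.5 × 0.25 = 3.625 in².
A_nv = (14.5 − 4.5·1) × 0.25 = 2.5 in².
A_nt = (1.75 − 0.5·1) × 0.25 = 0.3125 in².
0.6 F_u A_nv = 97.5 kips; 0.6 F_y A_gv = 108.8 kips → shear rupture governs the shear term.
R_n = 97.5 + 1.0 × 65 × 0.3125 = 117.8 kips.
Design strength φR_n = 0.75 × 117.8 = 88.4 kips.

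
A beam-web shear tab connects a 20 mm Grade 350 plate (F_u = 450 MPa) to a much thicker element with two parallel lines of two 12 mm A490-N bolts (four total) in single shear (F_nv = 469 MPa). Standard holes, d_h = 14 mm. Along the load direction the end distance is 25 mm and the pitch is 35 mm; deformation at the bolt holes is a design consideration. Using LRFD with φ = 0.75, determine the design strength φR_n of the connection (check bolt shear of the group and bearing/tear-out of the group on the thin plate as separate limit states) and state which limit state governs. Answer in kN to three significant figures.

Bolt shear: A_b = π·12²/4 = 113.1 mm²; R_n = 469 × 113.1 × 4 × 1 / 1000 = 212.2 kN → 0.75 × 212.2 = 159 kN.
Bearing (1.2 l_c t F_u ≤ 2.4 d t F_u): upper limit = 2.4·12·20·450 / 1000 = 259.2 kN.
  Edge l_c = 25 − 14/2 = 18 → r_n = 194.4 kN; interior l_c = 35 − 14 = 21 → r_n = 226.8 kN.
  R_n,bearing = 2·194.4 + 2·226.8 = 842.4 kN → 0.75 × 842.4 = 632 kN.
Bolt shear governs: 159 kN.

159 kN (bolt shear governs)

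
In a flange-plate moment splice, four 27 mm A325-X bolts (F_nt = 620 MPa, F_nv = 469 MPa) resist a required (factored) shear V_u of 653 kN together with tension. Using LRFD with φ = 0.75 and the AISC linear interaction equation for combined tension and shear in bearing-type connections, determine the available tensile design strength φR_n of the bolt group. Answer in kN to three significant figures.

A_b = π·27²/4 = 572.6 mm²; f_rv = 653 × 1000 / (4 × 572.6) = 285.1 MPa.
F'_nt = 1.3 F_nt − (F_nt / φF_nv) f_rv = 1.3·620 − (620/(0.75·469))·285.1 = 303.4 MPa, capped at F_nt → F'_nt = 303.4 MPa.
R_n = F'_nt · A_b · n = 303.4 × 572.6 × 4 / 1000 = 694.9 kN.
Design strength φR_n = 0.75 × 694.9 = 521 kN.

521 kN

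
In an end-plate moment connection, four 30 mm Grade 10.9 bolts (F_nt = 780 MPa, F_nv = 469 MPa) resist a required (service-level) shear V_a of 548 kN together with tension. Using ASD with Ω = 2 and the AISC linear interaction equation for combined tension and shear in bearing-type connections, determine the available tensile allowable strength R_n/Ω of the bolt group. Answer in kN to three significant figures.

522 kN

A_b = π·30²/4 = 706.9 mm²; f_rv = 548 × 1000 / (4 × 706.9) = 193.8 MPa.
F'_nt = 1.3 F_nt − (Ω F_nt / F_nv) f_rv = 1.3·780 − (2·780/469)·193.8 = 369.3 MPa, capped at F_nt → F'_nt = 369.3 MPa.
R_n = F'_nt · A_b · n = 369.3 × 706.9 × 4 / 1000 = 1044 kN.
Allowable strength R_n/Ω = 1044 / 2 = 522 kN.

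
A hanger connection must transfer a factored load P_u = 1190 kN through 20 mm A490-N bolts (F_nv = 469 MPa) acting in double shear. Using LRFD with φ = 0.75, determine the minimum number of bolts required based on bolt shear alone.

A_b = π·20²/4 = 314.2 mm².
Per-bolt design strength φR_n = 0.75 × 469 × 314.2 × 2 / 1000 = 221 kN.
n ≥ 1190 / 221 = 5.384 → use 6 bolts.

6 bolts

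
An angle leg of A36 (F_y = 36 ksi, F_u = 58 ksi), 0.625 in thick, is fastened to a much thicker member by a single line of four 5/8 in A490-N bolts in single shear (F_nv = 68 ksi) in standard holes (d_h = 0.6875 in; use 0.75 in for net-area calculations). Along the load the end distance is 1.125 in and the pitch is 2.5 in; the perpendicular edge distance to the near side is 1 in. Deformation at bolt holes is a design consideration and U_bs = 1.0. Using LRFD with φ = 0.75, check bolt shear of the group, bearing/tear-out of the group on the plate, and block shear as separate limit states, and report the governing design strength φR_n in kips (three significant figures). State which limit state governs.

62.6 kips (bolt shear governs)

Bolt shear: A_b = π·0.625²/4 = 0.3068 in²; R_n = 68 × 0.3068 × 4 × 1 = 83.45 kips → 0.75 × 83.45 = 62.6 kips.
Bearing: edge l_c = 0.7812, r_n = 33.98 kips; interior l_c = 1.812, r_n = 54.38 kips; R_n = 33.98 + 3·54.38 = 197.1 kips → 148 kips.
Block shear: A_gv = 5.391, A_nv = 3.75, A_nt = 0.3906 in²; R_n = min(0.6F_uA_nv, 0.6F_yA_gv) + U_bs·F_u·A_nt = 139.1 kips → 104 kips.
Bolt shear governs: 62.6 kips.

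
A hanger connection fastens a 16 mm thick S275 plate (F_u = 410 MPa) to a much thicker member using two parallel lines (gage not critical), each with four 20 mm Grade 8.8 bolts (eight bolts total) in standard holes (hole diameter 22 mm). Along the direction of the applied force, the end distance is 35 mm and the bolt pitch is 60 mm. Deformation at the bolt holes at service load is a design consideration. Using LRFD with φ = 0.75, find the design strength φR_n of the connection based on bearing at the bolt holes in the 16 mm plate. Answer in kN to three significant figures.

1630 kN

Per bolt r_n = 1.2 l_c t F_u ≤ 2.4 d t F_u; upper limit = 2.4 × 20 × 16 × 410 / 1000 = 314.9 kN.
Edge bolt: l_c = 35 − 22/2 = 24 mm → 1.2 × 24 × 16 × 410 / 1000 = 188.9 → r_n = 188.9 kN.
Interior bolts: l_c = 60 − 22 = 38 mm → 1.2 × 38 × 16 × 410 / 1000 = 299.1 → r_n = 299.1 kN.
R_n = 2 × 188.9 + 6 × 299.1 = 2173 kN.
Design strength φR_n = 0.75 × 2173 = 1630 kN.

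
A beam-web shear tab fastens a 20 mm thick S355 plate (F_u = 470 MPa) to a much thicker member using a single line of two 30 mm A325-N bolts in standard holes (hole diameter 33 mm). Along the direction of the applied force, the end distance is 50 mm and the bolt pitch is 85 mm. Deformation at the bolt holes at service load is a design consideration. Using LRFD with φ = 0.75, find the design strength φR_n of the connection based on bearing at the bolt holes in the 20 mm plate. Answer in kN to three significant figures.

723 kN

Per bolt r_n = 1.2 l_c t F_u ≤ 2.4 d t F_u; upper limit = 2.4 × 30 × 20 × 470 / 1000 = 676.8 kN.
Edge bolt: l_c = 50 − 33/2 = 33.5 mm → 1.2 × 33.5 × 20 × 470 / 1000 = 377.9 → r_n = 377.9 kN.
Interior bolts: l_c = 85 − 33 = 52 mm → 1.2 × 52 × 20 × 470 / 1000 = 586.6 → r_n = 586.6 kN.
R_n = 1 × 377.9 + 1 × 586.6 = 964.4 kN.
Design strength φR_n = 0.75 × 964.4 = 723 kN.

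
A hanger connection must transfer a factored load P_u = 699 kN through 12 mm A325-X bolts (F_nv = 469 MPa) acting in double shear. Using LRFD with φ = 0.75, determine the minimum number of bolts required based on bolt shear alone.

9 bolts

A_b = π·12²/4 = 113.1 mm².
Per-bolt design strength φR_n = 0.75 × 469 × 113.1 × 2 / 1000 = 79.56 kN.
n ≥ 699 / 79.56 = 8.785 → use 9 bolts.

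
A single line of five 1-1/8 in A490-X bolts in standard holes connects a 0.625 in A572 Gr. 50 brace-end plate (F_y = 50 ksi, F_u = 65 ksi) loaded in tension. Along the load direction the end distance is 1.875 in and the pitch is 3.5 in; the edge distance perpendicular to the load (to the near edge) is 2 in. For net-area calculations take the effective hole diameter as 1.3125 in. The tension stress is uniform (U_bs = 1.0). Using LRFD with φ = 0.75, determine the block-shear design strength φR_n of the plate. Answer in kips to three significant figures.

223 kips

Shear plane L_v = 1.875 + 4·3.5 = 15.88 in; A_gv = 15.88 × 0.625 = 9.922 in².
A_nv = (15.88 − 4.5·1.3125) × 0.625 = 6.23 in².
A_nt = (2 − 0.5·1.3125) × 0.625 = 0.8398 in².
0.6 F_u A_nv = 243 kips; 0.6 F_y A_gv = 297.7 kips → shear rupture governs the shear term.
R_n = 243 + 1.0 × 65 × 0.8398 = 297.6 kips.
Design strength φR_n = 0.75 × 297.6 = 223 kips.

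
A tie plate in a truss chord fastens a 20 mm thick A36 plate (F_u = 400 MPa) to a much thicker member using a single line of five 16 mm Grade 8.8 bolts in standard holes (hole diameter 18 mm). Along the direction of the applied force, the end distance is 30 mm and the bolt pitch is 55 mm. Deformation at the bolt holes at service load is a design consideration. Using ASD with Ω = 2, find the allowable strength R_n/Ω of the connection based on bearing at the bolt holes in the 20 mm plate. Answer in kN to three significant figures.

Per bolt r_n = 1.2 l_c t F_u ≤ 2.4 d t F_u; upper limit = 2.4 × 16 × 20 × 400 / 1000 = 307.2 kN.
Edge bolt: l_c = 30 − 18/2 = 21 mm → 1.2 × 21 × 20 × 400 / 1000 = 201.6 → r_n = 201.6 kN.
Interior bolts: l_c = 55 − 18 = 37 mm → 1.2 × 37 × 20 × 400 / 1000 = 355.2 → r_n = 307.2 kN.
R_n = 1 × 201.6 + 4 × 307.2 = 1430 kN.
Allowable strength R_n/Ω = 1430 / 2 = 715 kN.

715 kN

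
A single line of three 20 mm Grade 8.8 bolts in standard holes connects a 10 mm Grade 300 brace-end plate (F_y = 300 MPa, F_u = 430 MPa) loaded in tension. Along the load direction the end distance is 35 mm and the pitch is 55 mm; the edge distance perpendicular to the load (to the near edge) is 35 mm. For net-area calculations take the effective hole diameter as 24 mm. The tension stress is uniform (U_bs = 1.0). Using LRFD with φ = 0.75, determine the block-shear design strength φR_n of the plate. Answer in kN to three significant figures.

239 kN

Shear plane L_v = 35 + 2·55 = 145 mm; A_gv = 145 × 10 = 1450 mm².
A_nv = (145 − 2.5·24) × 10 = 850 mm².
A_nt = (35 − 0.5·24) × 10 = 230 mm².
0.6 F_u A_nv = 219.3 kN; 0.6 F_y A_gv = 261 kN → shear rupture governs the shear term.
R_n = 219.3 + 1.0 × 430 × 230 / 1000 = 318.2 kN.
Design strength φR_n = 0.75 × 318.2 = 239 kN.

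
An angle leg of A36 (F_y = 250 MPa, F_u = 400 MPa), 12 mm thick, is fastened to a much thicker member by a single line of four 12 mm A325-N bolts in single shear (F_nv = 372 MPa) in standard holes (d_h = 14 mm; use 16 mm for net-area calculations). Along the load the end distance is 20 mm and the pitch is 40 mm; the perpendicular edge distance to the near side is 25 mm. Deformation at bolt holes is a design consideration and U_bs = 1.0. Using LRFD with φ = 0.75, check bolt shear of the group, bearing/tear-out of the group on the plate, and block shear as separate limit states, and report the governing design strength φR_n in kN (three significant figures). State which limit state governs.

Bolt shear: A_b = π·12²/4 = 113.1 mm²; R_n = 372 × 113.1 × 4 × 1 / 1000 = 168.3 kN → 0.75 × 168.3 = 126 kN.
Bearing: edge l_c = 13, r_n = 74.88 kN; interior l_c = 26, r_n = 138.2 kN; R_n = 74.88 + 3·138.2 = 489.6 kN → 367 kN.
Block shear: A_gv = 1680, A_nv = 1008, A_nt = 204 mm²; R_n = min(0.6F_uA_nv, 0.6F_yA_gv) + U_bs·F_u·A_nt = 323.5 kN → 243 kN.
Bolt shear governs: 126 kN.

126 kN (bolt shear governs)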